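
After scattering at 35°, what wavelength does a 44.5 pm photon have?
44.9388 pm

Using the Compton scattering formula:
λ' = λ + Δλ = λ + λ_C(1 - cos θ)

Given:
- Initial wavelength λ = 44.5 pm
- Scattering angle θ = 35°
- Compton wavelength λ_C ≈ 2.4263 pm

Calculate the shift:
Δλ = 2.4263 × (1 - cos(35°))
Δλ = 2.4263 × 0.1808
Δλ = 0.4388 pm

Final wavelength:
λ' = 44.5 + 0.4388 = 44.9388 pm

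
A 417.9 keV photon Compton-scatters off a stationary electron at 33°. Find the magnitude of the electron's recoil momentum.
1.2205e-22 kg·m/s

The electron is initially at rest, so by conservation of momentum:
p⃗_e = p⃗₀ − p⃗'  (incident photon momentum minus scattered photon momentum)

Photon momentum magnitudes (p = h/λ = E/c):
λ₀ = hc/E₀ = 2.9668 pm → p₀ = h/λ₀ = 2.2334e-22 kg·m/s
Δλ = λ_C(1 − cos 33°) = 0.3914 pm
λ' = 3.3583 pm → p' = h/λ' = 1.9731e-22 kg·m/s

The scattered photon makes angle θ = 33° with the incident direction, so by the law of cosines:
|p⃗_e|² = p₀² + p'² − 2p₀p'cos θ
|p⃗_e|² = (2.2334e-22)² + (1.9731e-22)² − 2·2.2334e-22·1.9731e-22·cos(33°)
|p⃗_e| = 1.2205e-22 kg·m/s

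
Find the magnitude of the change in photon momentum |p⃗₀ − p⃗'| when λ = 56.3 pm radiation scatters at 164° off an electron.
2.2401e-23 kg·m/s

Photon momentum magnitude is p = h/λ.

Initial momentum:
p₀ = h/λ = 6.6261e-34/5.6300e-11 = 1.1769e-23 kg·m/s

After scattering:
λ' = λ + Δλ = 56.3 + 4.7586 = 61.0586 pm
p' = h/λ' = 6.6261e-34/6.1059e-11 = 1.0852e-23 kg·m/s

Momentum is a vector; the scattered photon's direction makes angle θ = 164° with the incident direction. The magnitude of the vector change Δp⃗ = p⃗₀ − p⃗' is found from the law of cosines:
|Δp⃗|² = p₀² + p'² − 2p₀p'cos θ
|Δp⃗|² = (1.1769e-23)² + (1.0852e-23)² − 2·1.1769e-23·1.0852e-23·cos(164°)
|Δp⃗| = 2.2401e-23 kg·m/s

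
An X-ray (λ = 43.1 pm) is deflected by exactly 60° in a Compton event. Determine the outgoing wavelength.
44.3132 pm

Using the Compton formula: λ' = λ + λ_C(1 − cos θ)

For θ = 60°, cos θ = 1/2 (exact) = 0.5000, so:
1 − cos 60° = 1 − (1/2) = 0.5000

Δλ = λ_C × 0.5000 = 2.4263 × 0.5000 = 1.2132 pm

λ' = 43.1 + 1.2132 = 44.3132 pm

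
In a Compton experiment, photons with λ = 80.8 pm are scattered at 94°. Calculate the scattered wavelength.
83.3956 pm

Using the Compton scattering formula:
λ' = λ + Δλ = λ + λ_C(1 - cos θ)

Given:
- Initial wavelength λ = 80.8 pm
- Scattering angle θ = 94°
- Compton wavelength λ_C ≈ 2.4263 pm

Calculate the shift:
Δλ = 2.4263 × (1 - cos(94°))
Δλ = 2.4263 × 1.0698
Δλ = 2.5956 pm

Final wavelength:
λ' = 80.8 + 2.5956 = 83.3956 pm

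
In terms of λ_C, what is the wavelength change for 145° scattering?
1.8192 λ_C

The Compton shift formula is:
Δλ = λ_C(1 - cos θ)

Dividing both sides by λ_C:
Δλ/λ_C = 1 - cos θ

For θ = 145°:
Δλ/λ_C = 1 - cos(145°)
Δλ/λ_C = 1 - -0.8192
Δλ/λ_C = 1.8192

This means the shift is 1.8192 × λ_C = 4.4138 pm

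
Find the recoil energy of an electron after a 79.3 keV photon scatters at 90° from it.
10.6531 keV

By energy conservation: K_e = E_initial - E_final

First find the scattered photon energy:
Initial wavelength: λ = hc/E = 15.6348 pm
Compton shift: Δλ = λ_C(1 - cos(90°)) = 2.4263 pm
Final wavelength: λ' = 15.6348 + 2.4263 = 18.0611 pm
Final photon energy: E' = hc/λ' = 68.6469 keV

Electron kinetic energy:
K_e = E - E' = 79.3000 - 68.6469 = 10.6531 keV

(Intermediate values are shown rounded; full precision is carried through to the final answer.)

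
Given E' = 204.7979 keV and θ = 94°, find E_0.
358.4999 keV

Convert final energy to wavelength (hc ≈ 1239.842 keV·pm):
λ' = hc/E' = 1239.842 / 204.7979 = 6.0540 pm

Calculate the Compton shift:
Δλ = λ_C(1 - cos(94°))
Δλ = 2.4263 × (1 - cos(94°))
Δλ = 2.5956 pm

Initial wavelength:
λ = λ' - Δλ = 6.0540 - 2.5956 = 3.4584 pm

Initial energy:
E = hc/λ = 1239.842 / 3.4584 = 358.4999 keV

(Intermediate values are shown rounded; full precision is carried through to the final answer.)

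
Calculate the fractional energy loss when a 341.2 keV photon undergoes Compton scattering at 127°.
0.5168 (or 51.68%)

Calculate initial and final photon energies:

Initial: E₀ = 341.2 keV → λ₀ = 3.6338 pm
Compton shift: Δλ = 3.8865 pm
Final wavelength: λ' = 7.5203 pm
Final energy: E' = 164.8667 keV

Fractional energy loss:
(E₀ - E')/E₀ = (341.2000 - 164.8667)/341.2000
= 176.3333/341.2000
= 0.5168
= 51.68%

(Intermediate values are shown rounded; full precision is carried through to the final answer.)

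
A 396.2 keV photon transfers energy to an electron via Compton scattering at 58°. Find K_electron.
105.8318 keV

By energy conservation: K_e = E_initial - E_final

First find the scattered photon energy:
Initial wavelength: λ = hc/E = 3.1293 pm
Compton shift: Δλ = λ_C(1 - cos(58°)) = 1.1406 pm
Final wavelength: λ' = 3.1293 + 1.1406 = 4.2699 pm
Final photon energy: E' = hc/λ' = 290.3682 keV

Electron kinetic energy:
K_e = E - E' = 396.2000 - 290.3682 = 105.8318 keV

(Intermediate values are shown rounded; full precision is carried through to the final answer.)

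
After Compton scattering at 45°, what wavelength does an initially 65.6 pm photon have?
66.3106 pm

Using the Compton formula: λ' = λ + λ_C(1 − cos θ)

For θ = 45°, cos θ = √2/2 (exact) ≈ 0.7071, so:
1 − cos 45° = 1 − (√2/2) ≈ 0.2929

Δλ = λ_C × 0.2929 = 2.4263 × 0.2929 = 0.7106 pm

λ' = 65.6 + 0.7106 = 66.3106 pm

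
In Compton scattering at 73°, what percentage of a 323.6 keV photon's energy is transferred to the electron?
0.3094 (or 30.94%)

Calculate initial and final photon energies:

Initial: E₀ = 323.6 keV → λ₀ = 3.8314 pm
Compton shift: Δλ = 1.7169 pm
Final wavelength: λ' = 5.5483 pm
Final energy: E' = 223.4622 keV

Fractional energy loss:
(E₀ - E')/E₀ = (323.6000 - 223.4622)/323.6000
= 100.1378/323.6000
= 0.3094
= 30.94%

(Intermediate values are shown rounded; full precision is carried through to the final answer.)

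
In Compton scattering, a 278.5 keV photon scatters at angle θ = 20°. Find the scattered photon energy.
269.6375 keV

First convert energy to wavelength:
λ = hc/E, with hc ≈ 1239.842 keV·pm (i.e. 1239.842 eV·nm)

For E = 278.5 keV = 278500 eV:
λ = 1239.842 keV·pm / 278.5 keV
λ = 4.4519 pm

Calculate the Compton shift:
Δλ = λ_C(1 - cos(20°)) = 2.4263 × 0.0603
Δλ = 0.1463 pm

Final wavelength:
λ' = 4.4519 + 0.1463 = 4.5982 pm

Final energy:
E' = hc/λ' = 1239.842 / 4.5982 = 269.6375 keV

(Intermediate values are shown rounded; full precision is carried through to the final answer.)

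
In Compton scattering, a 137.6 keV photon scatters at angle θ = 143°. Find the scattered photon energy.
92.7017 keV

First convert energy to wavelength:
λ = hc/E, with hc ≈ 1239.842 keV·pm (i.e. 1239.842 eV·nm)

For E = 137.6 keV = 137600 eV:
λ = 1239.842 keV·pm / 137.6 keV
λ = 9.0105 pm

Calculate the Compton shift:
Δλ = λ_C(1 - cos(143°)) = 2.4263 × 1.7986
Δλ = 4.3640 pm

Final wavelength:
λ' = 9.0105 + 4.3640 = 13.3745 pm

Final energy:
E' = hc/λ' = 1239.842 / 13.3745 = 92.7017 keV

(Intermediate values are shown rounded; full precision is carried through to the final answer.)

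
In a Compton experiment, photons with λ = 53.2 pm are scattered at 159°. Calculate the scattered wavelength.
57.8915 pm

Using the Compton scattering formula:
λ' = λ + Δλ = λ + λ_C(1 - cos θ)

Given:
- Initial wavelength λ = 53.2 pm
- Scattering angle θ = 159°
- Compton wavelength λ_C ≈ 2.4263 pm

Calculate the shift:
Δλ = 2.4263 × (1 - cos(159°))
Δλ = 2.4263 × 1.9336
Δλ = 4.6915 pm

Final wavelength:
λ' = 53.2 + 4.6915 = 57.8915 pm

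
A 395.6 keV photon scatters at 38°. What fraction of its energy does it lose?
0.1410 (or 14.10%)

Calculate initial and final photon energies:

Initial: E₀ = 395.6 keV → λ₀ = 3.1341 pm
Compton shift: Δλ = 0.5144 pm
Final wavelength: λ' = 3.6484 pm
Final energy: E' = 339.8288 keV

Fractional energy loss:
(E₀ - E')/E₀ = (395.6000 - 339.8288)/395.6000
= 55.7712/395.6000
= 0.1410
= 14.10%

(Intermediate values are shown rounded; full precision is carried through to the final answer.)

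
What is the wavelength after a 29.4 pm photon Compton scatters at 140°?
33.6850 pm

Using the Compton scattering formula:
λ' = λ + Δλ = λ + λ_C(1 - cos θ)

Given:
- Initial wavelength λ = 29.4 pm
- Scattering angle θ = 140°
- Compton wavelength λ_C ≈ 2.4263 pm

Calculate the shift:
Δλ = 2.4263 × (1 - cos(140°))
Δλ = 2.4263 × 1.7660
Δλ = 4.2850 pm

Final wavelength:
λ' = 29.4 + 4.2850 = 33.6850 pm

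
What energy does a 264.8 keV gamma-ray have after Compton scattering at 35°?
242.1105 keV

First convert energy to wavelength:
λ = hc/E, with hc ≈ 1239.842 keV·pm (i.e. 1239.842 eV·nm)

For E = 264.8 keV = 264800 eV:
λ = 1239.842 keV·pm / 264.8 keV
λ = 4.6822 pm

Calculate the Compton shift:
Δλ = λ_C(1 - cos(35°)) = 2.4263 × 0.1808
Δλ = 0.4388 pm

Final wavelength:
λ' = 4.6822 + 0.4388 = 5.1210 pm

Final energy:
E' = hc/λ' = 1239.842 / 5.1210 = 242.1105 keV

(Intermediate values are shown rounded; full precision is carried through to the final answer.)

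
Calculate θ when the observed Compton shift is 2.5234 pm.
92.29°

From the Compton formula Δλ = λ_C(1 - cos θ), we can solve for θ:

cos θ = 1 - Δλ/λ_C

Given:
- Δλ = 2.5234 pm
- λ_C = h/(m_e·c) ≈ 2.42631024 pm

cos θ = 1 - 2.5234/2.42631024
cos θ = 1 - 1.040015
cos θ = -0.040015

θ = arccos(-0.040015)
θ = 92.29°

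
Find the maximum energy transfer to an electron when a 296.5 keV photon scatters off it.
159.2615 keV

Maximum energy transfer occurs at θ = 180° (backscattering).

Initial photon: E₀ = 296.5 keV → λ₀ = 4.1816 pm

Maximum Compton shift (at 180°):
Δλ_max = 2λ_C = 2 × 2.4263 = 4.8526 pm

Final wavelength:
λ' = 4.1816 + 4.8526 = 9.0342 pm

Minimum photon energy (maximum energy to electron):
E'_min = hc/λ' = 137.2385 keV

Maximum electron kinetic energy:
K_max = E₀ - E'_min = 296.5000 - 137.2385 = 159.2615 keV

(Intermediate values are shown rounded; full precision is carried through to the final answer.)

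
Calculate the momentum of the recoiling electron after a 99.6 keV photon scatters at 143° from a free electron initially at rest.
8.7963e-23 kg·m/s

The electron is initially at rest, so by conservation of momentum:
p⃗_e = p⃗₀ − p⃗'  (incident photon momentum minus scattered photon momentum)

Photon momentum magnitudes (p = h/λ = E/c):
λ₀ = hc/E₀ = 12.4482 pm → p₀ = h/λ₀ = 5.3229e-23 kg·m/s
Δλ = λ_C(1 − cos 143°) = 4.3640 pm
λ' = 16.8123 pm → p' = h/λ' = 3.9412e-23 kg·m/s

The scattered photon makes angle θ = 143° with the incident direction, so by the law of cosines:
|p⃗_e|² = p₀² + p'² − 2p₀p'cos θ
|p⃗_e|² = (5.3229e-23)² + (3.9412e-23)² − 2·5.3229e-23·3.9412e-23·cos(143°)
|p⃗_e| = 8.7963e-23 kg·m/s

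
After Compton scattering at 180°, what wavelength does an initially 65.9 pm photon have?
70.7526 pm

Using the Compton formula: λ' = λ + λ_C(1 − cos θ)

For θ = 180°, cos θ = -1 (exact) = -1.0000, so:
1 − cos 180° = 1 − (-1) = 2.0000

Δλ = λ_C × 2.0000 = 2.4263 × 2.0000 = 4.8526 pm

λ' = 65.9 + 4.8526 = 70.7526 pm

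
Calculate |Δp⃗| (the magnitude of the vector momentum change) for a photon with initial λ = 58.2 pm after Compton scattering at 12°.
2.3791e-24 kg·m/s

Photon momentum magnitude is p = h/λ.

Initial momentum:
p₀ = h/λ = 6.6261e-34/5.8200e-11 = 1.1385e-23 kg·m/s

After scattering:
λ' = λ + Δλ = 58.2 + 0.0530 = 58.2530 pm
p' = h/λ' = 6.6261e-34/5.8253e-11 = 1.1375e-23 kg·m/s

Momentum is a vector; the scattered photon's direction makes angle θ = 12° with the incident direction. The magnitude of the vector change Δp⃗ = p⃗₀ − p⃗' is found from the law of cosines:
|Δp⃗|² = p₀² + p'² − 2p₀p'cos θ
|Δp⃗|² = (1.1385e-23)² + (1.1375e-23)² − 2·1.1385e-23·1.1375e-23·cos(12°)
|Δp⃗| = 2.3791e-24 kg·m/s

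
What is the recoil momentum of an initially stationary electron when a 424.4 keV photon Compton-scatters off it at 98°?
2.6904e-22 kg·m/s

The electron is initially at rest, so by conservation of momentum:
p⃗_e = p⃗₀ − p⃗'  (incident photon momentum minus scattered photon momentum)

Photon momentum magnitudes (p = h/λ = E/c):
λ₀ = hc/E₀ = 2.9214 pm → p₀ = h/λ₀ = 2.2681e-22 kg·m/s
Δλ = λ_C(1 − cos 98°) = 2.7640 pm
λ' = 5.6854 pm → p' = h/λ' = 1.1655e-22 kg·m/s

The scattered photon makes angle θ = 98° with the incident direction, so by the law of cosines:
|p⃗_e|² = p₀² + p'² − 2p₀p'cos θ
|p⃗_e|² = (2.2681e-22)² + (1.1655e-22)² − 2·2.2681e-22·1.1655e-22·cos(98°)
|p⃗_e| = 2.6904e-22 kg·m/s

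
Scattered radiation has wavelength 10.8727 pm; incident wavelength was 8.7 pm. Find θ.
84.00°

First find the wavelength shift:
Δλ = λ' - λ = 10.8727 - 8.7 = 2.1727 pm

Using Δλ = λ_C(1 - cos θ), with λ_C = h/(m_e·c) ≈ 2.42631024 pm:
cos θ = 1 - Δλ/λ_C
cos θ = 1 - 2.1727/2.42631024
cos θ = 0.104525

θ = arccos(0.104525)
θ = 84.00°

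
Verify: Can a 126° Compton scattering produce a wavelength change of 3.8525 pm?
Yes, consistent

Calculate the expected shift for θ = 126°:

Δλ_expected = λ_C(1 - cos(126°))
Δλ_expected = 2.4263 × (1 - cos(126°))
Δλ_expected = 2.4263 × 1.5878
Δλ_expected = 3.8525 pm

Given shift: 3.8525 pm
Expected shift: 3.8525 pm
Difference: 0.0000 pm

The values match. This is consistent with Compton scattering at the stated angle.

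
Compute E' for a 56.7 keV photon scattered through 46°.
54.8419 keV

First convert energy to wavelength:
λ = hc/E, with hc ≈ 1239.842 keV·pm (i.e. 1239.842 eV·nm)

For E = 56.7 keV = 56700 eV:
λ = 1239.842 keV·pm / 56.7 keV
λ = 21.8667 pm

Calculate the Compton shift:
Δλ = λ_C(1 - cos(46°)) = 2.4263 × 0.3053
Δλ = 0.7409 pm

Final wavelength:
λ' = 21.8667 + 0.7409 = 22.6076 pm

Final energy:
E' = hc/λ' = 1239.842 / 22.6076 = 54.8419 keV

(Intermediate values are shown rounded; full precision is carried through to the final answer.)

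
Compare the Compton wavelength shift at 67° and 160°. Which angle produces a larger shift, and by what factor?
160° produces the larger shift by a factor of 3.184

Calculate both shifts using Δλ = λ_C(1 - cos θ):

For θ₁ = 67°:
Δλ₁ = 2.4263 × (1 - cos(67°))
Δλ₁ = 2.4263 × 0.6093
Δλ₁ = 1.4783 pm

For θ₂ = 160°:
Δλ₂ = 2.4263 × (1 - cos(160°))
Δλ₂ = 2.4263 × 1.9397
Δλ₂ = 4.7063 pm

The 160° angle produces the larger shift.
Ratio: 4.7063/1.4783 = 3.184

(Intermediate values are shown rounded; full precision is carried through to the final answer.)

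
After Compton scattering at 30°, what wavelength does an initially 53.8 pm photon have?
54.1251 pm

Using the Compton formula: λ' = λ + λ_C(1 − cos θ)

For θ = 30°, cos θ = √3/2 (exact) ≈ 0.8660, so:
1 − cos 30° = 1 − (√3/2) ≈ 0.1340

Δλ = λ_C × 0.1340 = 2.4263 × 0.1340 = 0.3251 pm

λ' = 53.8 + 0.3251 = 54.1251 pm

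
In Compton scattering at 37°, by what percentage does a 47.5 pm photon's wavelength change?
1.0286%

Calculate the Compton shift:
Δλ = λ_C(1 - cos(37°))
Δλ = 2.4263 × (1 - cos(37°))
Δλ = 2.4263 × 0.2014
Δλ = 0.4886 pm

Percentage change:
(Δλ/λ₀) × 100 = (0.4886/47.5) × 100
= 1.0286%

(Intermediate values are shown rounded; full precision is carried through to the final answer.)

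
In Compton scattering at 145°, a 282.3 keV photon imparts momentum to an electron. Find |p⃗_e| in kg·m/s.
2.1685e-22 kg·m/s

The electron is initially at rest, so by conservation of momentum:
p⃗_e = p⃗₀ − p⃗'  (incident photon momentum minus scattered photon momentum)

Photon momentum magnitudes (p = h/λ = E/c):
λ₀ = hc/E₀ = 4.3919 pm → p₀ = h/λ₀ = 1.5087e-22 kg·m/s
Δλ = λ_C(1 − cos 145°) = 4.4138 pm
λ' = 8.8058 pm → p' = h/λ' = 7.5247e-23 kg·m/s

The scattered photon makes angle θ = 145° with the incident direction, so by the law of cosines:
|p⃗_e|² = p₀² + p'² − 2p₀p'cos θ
|p⃗_e|² = (1.5087e-22)² + (7.5247e-23)² − 2·1.5087e-22·7.5247e-23·cos(145°)
|p⃗_e| = 2.1685e-22 kg·m/s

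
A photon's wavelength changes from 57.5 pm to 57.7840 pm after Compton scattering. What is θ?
28.00°

First find the wavelength shift:
Δλ = λ' - λ = 57.7840 - 57.5 = 0.2840 pm

Using Δλ = λ_C(1 - cos θ), with λ_C = h/(m_e·c) ≈ 2.42631024 pm:
cos θ = 1 - Δλ/λ_C
cos θ = 1 - 0.2840/2.42631024
cos θ = 0.882950

θ = arccos(0.882950)
θ = 28.00°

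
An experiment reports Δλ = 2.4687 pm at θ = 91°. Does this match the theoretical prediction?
Yes, consistent

Calculate the expected shift for θ = 91°:

Δλ_expected = λ_C(1 - cos(91°))
Δλ_expected = 2.4263 × (1 - cos(91°))
Δλ_expected = 2.4263 × 1.0175
Δλ_expected = 2.4687 pm

Given shift: 2.4687 pm
Expected shift: 2.4687 pm
Difference: 0.0000 pm

The values match. This is consistent with Compton scattering at the stated angle.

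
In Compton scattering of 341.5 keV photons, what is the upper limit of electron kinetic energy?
195.3473 keV

Maximum energy transfer occurs at θ = 180° (backscattering).

Initial photon: E₀ = 341.5 keV → λ₀ = 3.6306 pm

Maximum Compton shift (at 180°):
Δλ_max = 2λ_C = 2 × 2.4263 = 4.8526 pm

Final wavelength:
λ' = 3.6306 + 4.8526 = 8.4832 pm

Minimum photon energy (maximum energy to electron):
E'_min = hc/λ' = 146.1527 keV

Maximum electron kinetic energy:
K_max = E₀ - E'_min = 341.5000 - 146.1527 = 195.3473 keV

(Intermediate values are shown rounded; full precision is carried through to the final answer.)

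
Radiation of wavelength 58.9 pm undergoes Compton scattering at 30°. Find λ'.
59.2251 pm

Using the Compton formula: λ' = λ + λ_C(1 − cos θ)

For θ = 30°, cos θ = √3/2 (exact) ≈ 0.8660, so:
1 − cos 30° = 1 − (√3/2) ≈ 0.1340

Δλ = λ_C × 0.1340 = 2.4263 × 0.1340 = 0.3251 pm

λ' = 58.9 + 0.3251 = 59.2251 pm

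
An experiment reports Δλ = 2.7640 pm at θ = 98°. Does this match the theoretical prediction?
Yes, consistent

Calculate the expected shift for θ = 98°:

Δλ_expected = λ_C(1 - cos(98°))
Δλ_expected = 2.4263 × (1 - cos(98°))
Δλ_expected = 2.4263 × 1.1392
Δλ_expected = 2.7640 pm

Given shift: 2.7640 pm
Expected shift: 2.7640 pm
Difference: 0.0000 pm

The values match. This is consistent with Compton scattering at the stated angle.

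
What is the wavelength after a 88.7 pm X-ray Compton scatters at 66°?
90.1394 pm

Using the Compton scattering formula:
λ' = λ + Δλ = λ + λ_C(1 - cos θ)

Given:
- Initial wavelength λ = 88.7 pm
- Scattering angle θ = 66°
- Compton wavelength λ_C ≈ 2.4263 pm

Calculate the shift:
Δλ = 2.4263 × (1 - cos(66°))
Δλ = 2.4263 × 0.5933
Δλ = 1.4394 pm

Final wavelength:
λ' = 88.7 + 1.4394 = 90.1394 pm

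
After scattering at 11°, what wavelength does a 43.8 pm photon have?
43.8446 pm

Using the Compton scattering formula:
λ' = λ + Δλ = λ + λ_C(1 - cos θ)

Given:
- Initial wavelength λ = 43.8 pm
- Scattering angle θ = 11°
- Compton wavelength λ_C ≈ 2.4263 pm

Calculate the shift:
Δλ = 2.4263 × (1 - cos(11°))
Δλ = 2.4263 × 0.0184
Δλ = 0.0446 pm

Final wavelength:
λ' = 43.8 + 0.0446 = 43.8446 pm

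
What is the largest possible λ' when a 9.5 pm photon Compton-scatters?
14.3526 pm (at θ = 180°)

The Compton shift is Δλ = λ_C(1 − cos θ).

Since cos θ ranges from −1 to 1, the factor (1 − cos θ) ranges from 0 to 2; the maximum shift occurs at θ = 180° (backscattering):
Δλ_max = 2λ_C = 2 × 2.4263 pm = 4.8526 pm

Maximum scattered wavelength:
λ'_max = λ₀ + Δλ_max = 9.5 + 4.8526 = 14.3526 pm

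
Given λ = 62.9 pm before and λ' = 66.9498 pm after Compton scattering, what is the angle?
132.00°

First find the wavelength shift:
Δλ = λ' - λ = 66.9498 - 62.9 = 4.0498 pm

Using Δλ = λ_C(1 - cos θ), with λ_C = h/(m_e·c) ≈ 2.42631024 pm:
cos θ = 1 - Δλ/λ_C
cos θ = 1 - 4.0498/2.42631024
cos θ = -0.669119

θ = arccos(-0.669119)
θ = 132.00°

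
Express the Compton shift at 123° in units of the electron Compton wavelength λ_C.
1.5446 λ_C

The Compton shift formula is:
Δλ = λ_C(1 - cos θ)

Dividing both sides by λ_C:
Δλ/λ_C = 1 - cos θ

For θ = 123°:
Δλ/λ_C = 1 - cos(123°)
Δλ/λ_C = 1 - -0.5446
Δλ/λ_C = 1.5446

This means the shift is 1.5446 × λ_C = 3.7478 pm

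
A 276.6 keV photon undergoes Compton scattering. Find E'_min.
132.8157 keV (at θ = 180°)

The scattered photon has minimum energy when its wavelength is maximum, i.e., when the Compton shift Δλ = λ_C(1 − cos θ) is maximum. This occurs at θ = 180° (backscattering), giving Δλ_max = 2λ_C = 4.8526 pm.

Initial wavelength: λ₀ = hc/E₀ = 4.4824 pm
Maximum final wavelength: λ'_max = λ₀ + 2λ_C = 4.4824 + 4.8526 = 9.3351 pm
Minimum final energy: E'_min = hc/λ'_max = 132.8157 keV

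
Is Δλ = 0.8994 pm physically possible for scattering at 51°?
Yes, consistent

Calculate the expected shift for θ = 51°:

Δλ_expected = λ_C(1 - cos(51°))
Δλ_expected = 2.4263 × (1 - cos(51°))
Δλ_expected = 2.4263 × 0.3707
Δλ_expected = 0.8994 pm

Given shift: 0.8994 pm
Expected shift: 0.8994 pm
Difference: 0.0000 pm

The values match. This is consistent with Compton scattering at the stated angle.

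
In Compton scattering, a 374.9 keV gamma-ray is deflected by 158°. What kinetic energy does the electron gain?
219.5911 keV

By energy conservation: K_e = E_initial - E_final

First find the scattered photon energy:
Initial wavelength: λ = hc/E = 3.3071 pm
Compton shift: Δλ = λ_C(1 - cos(158°)) = 4.6759 pm
Final wavelength: λ' = 3.3071 + 4.6759 = 7.9831 pm
Final photon energy: E' = hc/λ' = 155.3089 keV

Electron kinetic energy:
K_e = E - E' = 374.9000 - 155.3089 = 219.5911 keV

(Intermediate values are shown rounded; full precision is carried through to the final answer.)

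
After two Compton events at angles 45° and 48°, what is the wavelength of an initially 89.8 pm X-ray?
91.3134 pm

Apply Compton shift twice:

First scattering at θ₁ = 45°:
Δλ₁ = λ_C(1 - cos(45°))
Δλ₁ = 2.4263 × 0.2929
Δλ₁ = 0.7106 pm

After first scattering:
λ₁ = 89.8 + 0.7106 = 90.5106 pm

Second scattering at θ₂ = 48°:
Δλ₂ = λ_C(1 - cos(48°))
Δλ₂ = 2.4263 × 0.3309
Δλ₂ = 0.8028 pm

Final wavelength:
λ₂ = 90.5106 + 0.8028 = 91.3134 pm

Total shift: Δλ_total = 0.7106 + 0.8028 = 1.5134 pm

(Intermediate values are shown rounded; full precision is carried through to the final answer.)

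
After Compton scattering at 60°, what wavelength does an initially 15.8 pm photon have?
17.0132 pm

Using the Compton formula: λ' = λ + λ_C(1 − cos θ)

For θ = 60°, cos θ = 1/2 (exact) = 0.5000, so:
1 − cos 60° = 1 − (1/2) = 0.5000

Δλ = λ_C × 0.5000 = 2.4263 × 0.5000 = 1.2132 pm

λ' = 15.8 + 1.2132 = 17.0132 pm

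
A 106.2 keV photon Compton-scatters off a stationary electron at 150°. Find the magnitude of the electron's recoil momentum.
9.4414e-23 kg·m/s

The electron is initially at rest, so by conservation of momentum:
p⃗_e = p⃗₀ − p⃗'  (incident photon momentum minus scattered photon momentum)

Photon momentum magnitudes (p = h/λ = E/c):
λ₀ = hc/E₀ = 11.6746 pm → p₀ = h/λ₀ = 5.6756e-23 kg·m/s
Δλ = λ_C(1 − cos 150°) = 4.5276 pm
λ' = 16.2022 pm → p' = h/λ' = 4.0896e-23 kg·m/s

The scattered photon makes angle θ = 150° with the incident direction, so by the law of cosines:
|p⃗_e|² = p₀² + p'² − 2p₀p'cos θ
|p⃗_e|² = (5.6756e-23)² + (4.0896e-23)² − 2·5.6756e-23·4.0896e-23·cos(150°)
|p⃗_e| = 9.4414e-23 kg·m/s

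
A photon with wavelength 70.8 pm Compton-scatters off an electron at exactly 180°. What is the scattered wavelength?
75.6526 pm

Using the Compton formula: λ' = λ + λ_C(1 − cos θ)

For θ = 180°, cos θ = -1 (exact) = -1.0000, so:
1 − cos 180° = 1 − (-1) = 2.0000

Δλ = λ_C × 2.0000 = 2.4263 × 2.0000 = 4.8526 pm

λ' = 70.8 + 4.8526 = 75.6526 pm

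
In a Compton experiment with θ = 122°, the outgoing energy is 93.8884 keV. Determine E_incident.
130.6000 keV

Convert final energy to wavelength (hc ≈ 1239.842 keV·pm):
λ' = hc/E' = 1239.842 / 93.8884 = 13.2055 pm

Calculate the Compton shift:
Δλ = λ_C(1 - cos(122°))
Δλ = 2.4263 × (1 - cos(122°))
Δλ = 3.7121 pm

Initial wavelength:
λ = λ' - Δλ = 13.2055 - 3.7121 = 9.4934 pm

Initial energy:
E = hc/λ = 1239.842 / 9.4934 = 130.6000 keV

(Intermediate values are shown rounded; full precision is carried through to the final answer.)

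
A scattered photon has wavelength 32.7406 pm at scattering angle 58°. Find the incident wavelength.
31.6000 pm

From λ' = λ + Δλ, we have λ = λ' - Δλ

First calculate the Compton shift:
Δλ = λ_C(1 - cos θ)
Δλ = 2.4263 × (1 - cos(58°))
Δλ = 2.4263 × 0.4701
Δλ = 1.1406 pm

Initial wavelength:
λ = λ' - Δλ
λ = 32.7406 - 1.1406
λ = 31.6000 pm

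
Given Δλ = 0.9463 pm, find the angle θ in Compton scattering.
52.41°

From the Compton formula Δλ = λ_C(1 - cos θ), we can solve for θ:

cos θ = 1 - Δλ/λ_C

Given:
- Δλ = 0.9463 pm
- λ_C = h/(m_e·c) ≈ 2.42631024 pm

cos θ = 1 - 0.9463/2.42631024
cos θ = 1 - 0.390016
cos θ = 0.609984

θ = arccos(0.609984)
θ = 52.41°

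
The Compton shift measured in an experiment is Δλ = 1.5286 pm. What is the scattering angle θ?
68.29°

From the Compton formula Δλ = λ_C(1 - cos θ), we can solve for θ:

cos θ = 1 - Δλ/λ_C

Given:
- Δλ = 1.5286 pm
- λ_C = h/(m_e·c) ≈ 2.42631024 pm

cos θ = 1 - 1.5286/2.42631024
cos θ = 1 - 0.630010
cos θ = 0.369990

θ = arccos(0.369990)
θ = 68.29°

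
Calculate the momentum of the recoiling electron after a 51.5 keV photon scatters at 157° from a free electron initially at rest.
4.9575e-23 kg·m/s

The electron is initially at rest, so by conservation of momentum:
p⃗_e = p⃗₀ − p⃗'  (incident photon momentum minus scattered photon momentum)

Photon momentum magnitudes (p = h/λ = E/c):
λ₀ = hc/E₀ = 24.0746 pm → p₀ = h/λ₀ = 2.7523e-23 kg·m/s
Δλ = λ_C(1 − cos 157°) = 4.6597 pm
λ' = 28.7343 pm → p' = h/λ' = 2.3060e-23 kg·m/s

The scattered photon makes angle θ = 157° with the incident direction, so by the law of cosines:
|p⃗_e|² = p₀² + p'² − 2p₀p'cos θ
|p⃗_e|² = (2.7523e-23)² + (2.3060e-23)² − 2·2.7523e-23·2.3060e-23·cos(157°)
|p⃗_e| = 4.9575e-23 kg·m/s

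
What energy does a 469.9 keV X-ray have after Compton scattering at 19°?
447.4814 keV

First convert energy to wavelength:
λ = hc/E, with hc ≈ 1239.842 keV·pm (i.e. 1239.842 eV·nm)

For E = 469.9 keV = 469900 eV:
λ = 1239.842 keV·pm / 469.9 keV
λ = 2.6385 pm

Calculate the Compton shift:
Δλ = λ_C(1 - cos(19°)) = 2.4263 × 0.0545
Δλ = 0.1322 pm

Final wavelength:
λ' = 2.6385 + 0.1322 = 2.7707 pm

Final energy:
E' = hc/λ' = 1239.842 / 2.7707 = 447.4814 keV

(Intermediate values are shown rounded; full precision is carried through to the final answer.)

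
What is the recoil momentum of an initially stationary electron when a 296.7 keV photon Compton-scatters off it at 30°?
7.9886e-23 kg·m/s

The electron is initially at rest, so by conservation of momentum:
p⃗_e = p⃗₀ − p⃗'  (incident photon momentum minus scattered photon momentum)

Photon momentum magnitudes (p = h/λ = E/c):
λ₀ = hc/E₀ = 4.1788 pm → p₀ = h/λ₀ = 1.5856e-22 kg·m/s
Δλ = λ_C(1 − cos 30°) = 0.3251 pm
λ' = 4.5038 pm → p' = h/λ' = 1.4712e-22 kg·m/s

The scattered photon makes angle θ = 30° with the incident direction, so by the law of cosines:
|p⃗_e|² = p₀² + p'² − 2p₀p'cos θ
|p⃗_e|² = (1.5856e-22)² + (1.4712e-22)² − 2·1.5856e-22·1.4712e-22·cos(30°)
|p⃗_e| = 7.9886e-23 kg·m/s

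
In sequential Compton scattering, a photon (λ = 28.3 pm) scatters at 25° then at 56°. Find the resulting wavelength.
29.5969 pm

Apply Compton shift twice:

First scattering at θ₁ = 25°:
Δλ₁ = λ_C(1 - cos(25°))
Δλ₁ = 2.4263 × 0.0937
Δλ₁ = 0.2273 pm

After first scattering:
λ₁ = 28.3 + 0.2273 = 28.5273 pm

Second scattering at θ₂ = 56°:
Δλ₂ = λ_C(1 - cos(56°))
Δλ₂ = 2.4263 × 0.4408
Δλ₂ = 1.0695 pm

Final wavelength:
λ₂ = 28.5273 + 1.0695 = 29.5969 pm

Total shift: Δλ_total = 0.2273 + 1.0695 = 1.2969 pm

(Intermediate values are shown rounded; full precision is carried through to the final answer.)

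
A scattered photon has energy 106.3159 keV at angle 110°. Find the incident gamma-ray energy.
147.5000 keV

Convert final energy to wavelength (hc ≈ 1239.842 keV·pm):
λ' = hc/E' = 1239.842 / 106.3159 = 11.6619 pm

Calculate the Compton shift:
Δλ = λ_C(1 - cos(110°))
Δλ = 2.4263 × (1 - cos(110°))
Δλ = 3.2562 pm

Initial wavelength:
λ = λ' - Δλ = 11.6619 - 3.2562 = 8.4057 pm

Initial energy:
E = hc/λ = 1239.842 / 8.4057 = 147.5000 keV

(Intermediate values are shown rounded; full precision is carried through to the final answer.)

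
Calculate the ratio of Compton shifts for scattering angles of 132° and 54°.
132° produces the larger shift by a factor of 4.049

Calculate both shifts using Δλ = λ_C(1 - cos θ):

For θ₁ = 54°:
Δλ₁ = 2.4263 × (1 - cos(54°))
Δλ₁ = 2.4263 × 0.4122
Δλ₁ = 1.0002 pm

For θ₂ = 132°:
Δλ₂ = 2.4263 × (1 - cos(132°))
Δλ₂ = 2.4263 × 1.6691
Δλ₂ = 4.0498 pm

The 132° angle produces the larger shift.
Ratio: 4.0498/1.0002 = 4.049

(Intermediate values are shown rounded; full precision is carried through to the final answer.)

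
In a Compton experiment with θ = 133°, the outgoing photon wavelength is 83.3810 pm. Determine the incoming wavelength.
79.3000 pm

From λ' = λ + Δλ, we have λ = λ' - Δλ

First calculate the Compton shift:
Δλ = λ_C(1 - cos θ)
Δλ = 2.4263 × (1 - cos(133°))
Δλ = 2.4263 × 1.6820
Δλ = 4.0810 pm

Initial wavelength:
λ = λ' - Δλ
λ = 83.3810 - 4.0810
λ = 79.3000 pm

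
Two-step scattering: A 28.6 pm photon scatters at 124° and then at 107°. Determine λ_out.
35.5188 pm

Apply Compton shift twice:

First scattering at θ₁ = 124°:
Δλ₁ = λ_C(1 - cos(124°))
Δλ₁ = 2.4263 × 1.5592
Δλ₁ = 3.7831 pm

After first scattering:
λ₁ = 28.6 + 3.7831 = 32.3831 pm

Second scattering at θ₂ = 107°:
Δλ₂ = λ_C(1 - cos(107°))
Δλ₂ = 2.4263 × 1.2924
Δλ₂ = 3.1357 pm

Final wavelength:
λ₂ = 32.3831 + 3.1357 = 35.5188 pm

Total shift: Δλ_total = 3.7831 + 3.1357 = 6.9188 pm

(Intermediate values are shown rounded; full precision is carried through to the final answer.)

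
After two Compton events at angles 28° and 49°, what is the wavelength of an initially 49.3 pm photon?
50.4185 pm

Apply Compton shift twice:

First scattering at θ₁ = 28°:
Δλ₁ = λ_C(1 - cos(28°))
Δλ₁ = 2.4263 × 0.1171
Δλ₁ = 0.2840 pm

After first scattering:
λ₁ = 49.3 + 0.2840 = 49.5840 pm

Second scattering at θ₂ = 49°:
Δλ₂ = λ_C(1 - cos(49°))
Δλ₂ = 2.4263 × 0.3439
Δλ₂ = 0.8345 pm

Final wavelength:
λ₂ = 49.5840 + 0.8345 = 50.4185 pm

Total shift: Δλ_total = 0.2840 + 0.8345 = 1.1185 pm

(Intermediate values are shown rounded; full precision is carried through to the final answer.)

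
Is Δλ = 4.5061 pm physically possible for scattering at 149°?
Yes, consistent

Calculate the expected shift for θ = 149°:

Δλ_expected = λ_C(1 - cos(149°))
Δλ_expected = 2.4263 × (1 - cos(149°))
Δλ_expected = 2.4263 × 1.8572
Δλ_expected = 4.5061 pm

Given shift: 4.5061 pm
Expected shift: 4.5061 pm
Difference: 0.0000 pm

The values match. This is consistent with Compton scattering at the stated angle.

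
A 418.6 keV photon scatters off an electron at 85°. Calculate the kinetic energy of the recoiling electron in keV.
179.0967 keV

By energy conservation: K_e = E_initial - E_final

First find the scattered photon energy:
Initial wavelength: λ = hc/E = 2.9619 pm
Compton shift: Δλ = λ_C(1 - cos(85°)) = 2.2148 pm
Final wavelength: λ' = 2.9619 + 2.2148 = 5.1767 pm
Final photon energy: E' = hc/λ' = 239.5033 keV

Electron kinetic energy:
K_e = E - E' = 418.6000 - 239.5033 = 179.0967 keV

(Intermediate values are shown rounded; full precision is carried through to the final answer.)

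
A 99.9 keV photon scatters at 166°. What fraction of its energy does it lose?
0.2781 (or 27.81%)

Calculate initial and final photon energies:

Initial: E₀ = 99.9 keV → λ₀ = 12.4108 pm
Compton shift: Δλ = 4.7805 pm
Final wavelength: λ' = 17.1914 pm
Final energy: E' = 72.1200 keV

Fractional energy loss:
(E₀ - E')/E₀ = (99.9000 - 72.1200)/99.9000
= 27.7800/99.9000
= 0.2781
= 27.81%

(Intermediate values are shown rounded; full precision is carried through to the final answer.)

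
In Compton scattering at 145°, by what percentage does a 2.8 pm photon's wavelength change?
157.6367%

Calculate the Compton shift:
Δλ = λ_C(1 - cos(145°))
Δλ = 2.4263 × (1 - cos(145°))
Δλ = 2.4263 × 1.8192
Δλ = 4.4138 pm

Percentage change:
(Δλ/λ₀) × 100 = (4.4138/2.8) × 100
= 157.6367%

(Intermediate values are shown rounded; full precision is carried through to the final answer.)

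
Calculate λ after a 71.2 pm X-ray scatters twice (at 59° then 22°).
72.5533 pm

Apply Compton shift twice:

First scattering at θ₁ = 59°:
Δλ₁ = λ_C(1 - cos(59°))
Δλ₁ = 2.4263 × 0.4850
Δλ₁ = 1.1767 pm

After first scattering:
λ₁ = 71.2 + 1.1767 = 72.3767 pm

Second scattering at θ₂ = 22°:
Δλ₂ = λ_C(1 - cos(22°))
Δλ₂ = 2.4263 × 0.0728
Δλ₂ = 0.1767 pm

Final wavelength:
λ₂ = 72.3767 + 0.1767 = 72.5533 pm

Total shift: Δλ_total = 1.1767 + 0.1767 = 1.3533 pm

(Intermediate values are shown rounded; full precision is carried through to the final answer.)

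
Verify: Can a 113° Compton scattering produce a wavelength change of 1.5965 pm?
No, inconsistent

Calculate the expected shift for θ = 113°:

Δλ_expected = λ_C(1 - cos(113°))
Δλ_expected = 2.4263 × (1 - cos(113°))
Δλ_expected = 2.4263 × 1.3907
Δλ_expected = 3.3743 pm

Given shift: 1.5965 pm
Expected shift: 3.3743 pm
Difference: 1.7779 pm

The values do not match. The given shift corresponds to θ ≈ 70.0°, not 113°.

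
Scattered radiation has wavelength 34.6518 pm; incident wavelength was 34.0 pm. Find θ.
43.00°

First find the wavelength shift:
Δλ = λ' - λ = 34.6518 - 34.0 = 0.6518 pm

Using Δλ = λ_C(1 - cos θ), with λ_C = h/(m_e·c) ≈ 2.42631024 pm:
cos θ = 1 - Δλ/λ_C
cos θ = 1 - 0.6518/2.42631024
cos θ = 0.731362

θ = arccos(0.731362)
θ = 43.00°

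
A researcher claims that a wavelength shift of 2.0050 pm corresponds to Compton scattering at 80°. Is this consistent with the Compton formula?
Yes, consistent

Calculate the expected shift for θ = 80°:

Δλ_expected = λ_C(1 - cos(80°))
Δλ_expected = 2.4263 × (1 - cos(80°))
Δλ_expected = 2.4263 × 0.8264
Δλ_expected = 2.0050 pm

Given shift: 2.0050 pm
Expected shift: 2.0050 pm
Difference: 0.0000 pm

The values match. This is consistent with Compton scattering at the stated angle.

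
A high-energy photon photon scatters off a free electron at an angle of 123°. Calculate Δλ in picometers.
3.7478 pm

Using the Compton scattering formula:
Δλ = λ_C(1 - cos θ)

where λ_C = h/(m_e·c) ≈ 2.4263 pm is the Compton wavelength of an electron.

For θ = 123°:
cos(123°) = -0.5446
1 - cos(123°) = 1.5446

Δλ = 2.4263 × 1.5446
Δλ = 3.7478 pm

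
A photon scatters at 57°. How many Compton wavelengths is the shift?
0.4554 λ_C

The Compton shift formula is:
Δλ = λ_C(1 - cos θ)

Dividing both sides by λ_C:
Δλ/λ_C = 1 - cos θ

For θ = 57°:
Δλ/λ_C = 1 - cos(57°)
Δλ/λ_C = 1 - 0.5446
Δλ/λ_C = 0.4554

This means the shift is 0.4554 × λ_C = 1.1048 pm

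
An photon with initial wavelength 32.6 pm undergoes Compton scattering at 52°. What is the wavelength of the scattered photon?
33.5325 pm

Using the Compton scattering formula:
λ' = λ + Δλ = λ + λ_C(1 - cos θ)

Given:
- Initial wavelength λ = 32.6 pm
- Scattering angle θ = 52°
- Compton wavelength λ_C ≈ 2.4263 pm

Calculate the shift:
Δλ = 2.4263 × (1 - cos(52°))
Δλ = 2.4263 × 0.3843
Δλ = 0.9325 pm

Final wavelength:
λ' = 32.6 + 0.9325 = 33.5325 pm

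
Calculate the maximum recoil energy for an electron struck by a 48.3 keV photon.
7.6790 keV

Maximum energy transfer occurs at θ = 180° (backscattering).

Initial photon: E₀ = 48.3 keV → λ₀ = 25.6696 pm

Maximum Compton shift (at 180°):
Δλ_max = 2λ_C = 2 × 2.4263 = 4.8526 pm

Final wavelength:
λ' = 25.6696 + 4.8526 = 30.5222 pm

Minimum photon energy (maximum energy to electron):
E'_min = hc/λ' = 40.6210 keV

Maximum electron kinetic energy:
K_max = E₀ - E'_min = 48.3000 - 40.6210 = 7.6790 keV

(Intermediate values are shown rounded; full precision is carried through to the final answer.)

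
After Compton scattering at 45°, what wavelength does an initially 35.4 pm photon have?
36.1106 pm

Using the Compton formula: λ' = λ + λ_C(1 − cos θ)

For θ = 45°, cos θ = √2/2 (exact) ≈ 0.7071, so:
1 − cos 45° = 1 − (√2/2) ≈ 0.2929

Δλ = λ_C × 0.2929 = 2.4263 × 0.2929 = 0.7106 pm

λ' = 35.4 + 0.7106 = 36.1106 pm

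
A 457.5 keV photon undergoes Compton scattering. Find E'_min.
163.9426 keV (at θ = 180°)

The scattered photon has minimum energy when its wavelength is maximum, i.e., when the Compton shift Δλ = λ_C(1 − cos θ) is maximum. This occurs at θ = 180° (backscattering), giving Δλ_max = 2λ_C = 4.8526 pm.

Initial wavelength: λ₀ = hc/E₀ = 2.7100 pm
Maximum final wavelength: λ'_max = λ₀ + 2λ_C = 2.7100 + 4.8526 = 7.5627 pm
Minimum final energy: E'_min = hc/λ'_max = 163.9426 keV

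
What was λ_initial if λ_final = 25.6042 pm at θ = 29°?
25.3000 pm

From λ' = λ + Δλ, we have λ = λ' - Δλ

First calculate the Compton shift:
Δλ = λ_C(1 - cos θ)
Δλ = 2.4263 × (1 - cos(29°))
Δλ = 2.4263 × 0.1254
Δλ = 0.3042 pm

Initial wavelength:
λ = λ' - Δλ
λ = 25.6042 - 0.3042
λ = 25.3000 pm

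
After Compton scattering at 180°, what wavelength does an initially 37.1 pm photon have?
41.9526 pm

Using the Compton formula: λ' = λ + λ_C(1 − cos θ)

For θ = 180°, cos θ = -1 (exact) = -1.0000, so:
1 − cos 180° = 1 − (-1) = 2.0000

Δλ = λ_C × 2.0000 = 2.4263 × 2.0000 = 4.8526 pm

λ' = 37.1 + 4.8526 = 41.9526 pm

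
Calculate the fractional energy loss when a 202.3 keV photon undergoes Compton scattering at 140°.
0.4115 (or 41.15%)

Calculate initial and final photon energies:

Initial: E₀ = 202.3 keV → λ₀ = 6.1287 pm
Compton shift: Δλ = 4.2850 pm
Final wavelength: λ' = 10.4137 pm
Final energy: E' = 119.0587 keV

Fractional energy loss:
(E₀ - E')/E₀ = (202.3000 - 119.0587)/202.3000
= 83.2413/202.3000
= 0.4115
= 41.15%

(Intermediate values are shown rounded; full precision is carried through to the final answer.)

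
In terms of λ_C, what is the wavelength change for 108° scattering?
1.3090 λ_C

The Compton shift formula is:
Δλ = λ_C(1 - cos θ)

Dividing both sides by λ_C:
Δλ/λ_C = 1 - cos θ

For θ = 108°:
Δλ/λ_C = 1 - cos(108°)
Δλ/λ_C = 1 - -0.3090
Δλ/λ_C = 1.3090

This means the shift is 1.3090 × λ_C = 3.1761 pm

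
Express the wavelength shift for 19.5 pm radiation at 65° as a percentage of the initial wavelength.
7.1841%

Calculate the Compton shift:
Δλ = λ_C(1 - cos(65°))
Δλ = 2.4263 × (1 - cos(65°))
Δλ = 2.4263 × 0.5774
Δλ = 1.4009 pm

Percentage change:
(Δλ/λ₀) × 100 = (1.4009/19.5) × 100
= 7.1841%

(Intermediate values are shown rounded; full precision is carried through to the final answer.)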